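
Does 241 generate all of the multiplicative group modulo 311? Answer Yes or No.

φ(311) = 311 − 1 = 310 = 2 · 5 · 31.
It suffices to check that the order of 241 is not a proper divisor of 310: compute 241^(310/q) for q ∈ {2, 5, 31}.
241^155 ≡ 310 (mod 311)  [q = 2: ≢ 1 ✓]
241^62 ≡ 6 (mod 311)  [q = 5: ≢ 1 ✓]
241^10 ≡ 89 (mod 311)  [q = 31: ≢ 1 ✓]
Every test exponent gives a nontrivial residue, hence 241 generates the full group.

Yes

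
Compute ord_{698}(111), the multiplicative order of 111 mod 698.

ord(111) | φ(698) = φ(2)·φ(349) = 1·348 = 348 = 2^2 · 3 · 29.
Divisors of 348: 1, 2, 3, 4, 6, 12, 29, 58, 87, 116, 174, 348.
Compute 111^d (mod 698) for the divisors d until we hit 1:
111^1 ≡ 111
111^2 ≡ 455
111^3 ≡ 249
111^4 ≡ 417
111^6 ≡ 577
111^12 ≡ 681
111^29 ≡ 471
111^58 ≡ 575
111^87 ≡ 1
So ord_698(111) = 87.

87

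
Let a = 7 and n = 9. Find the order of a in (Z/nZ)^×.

Since 7 ∈ (Z/9Z)^×, its order divides φ(9) = φ(3^2) = 3·(3−1) = 6 = 2 · 3.
Divisors of 6: 1, 2, 3, 6.
Compute 7^d (mod 9) for the divisors d until we hit 1:
7^1 ≡ 7
7^2 ≡ 4
7^3 ≡ 1
So ord_9(7) = 3.

3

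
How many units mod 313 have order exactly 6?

φ(313) = 313 − 1 = 312 = 2^3 · 3 · 13.
In a cyclic group of order 312, there are φ(d) elements of order d for each divisor d of 312, and zero for non-divisors.
6 = 2 · 3 divides 312, and φ(6) = 2.

2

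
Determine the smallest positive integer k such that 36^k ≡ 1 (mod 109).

54

The order of 36 must divide φ(109) = 109 − 1 = 108 = 2^2 · 3^3.
Divisors of 108: 1, 2, 3, 4, 6, 9, 12, 18, 27, 36, 54, 108.
Check 36^d mod 109 for each divisor in increasing order:
36^1 ≡ 36 (mod 109)
36^2 ≡ 97 (mod 109)
36^3 ≡ 4 (mod 109)
36^4 ≡ 35 (mod 109)
36^6 ≡ 16 (mod 109)
36^9 ≡ 64 (mod 109)
36^12 ≡ 38 (mod 109)
36^18 ≡ 63 (mod 109)
36^27 ≡ 108 (mod 109)
36^36 ≡ 45 (mod 109)
36^54 ≡ 1 (mod 109) ✓
Hence ord(36) = 54.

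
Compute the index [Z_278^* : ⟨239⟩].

6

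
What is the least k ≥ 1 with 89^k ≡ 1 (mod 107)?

ord(89) | φ(107) = 107 − 1 = 106 = 2 · 53.
Divisors of 106: 1, 2, 53, 106.
Evaluate successive powers at the divisors of 106:
89^1 ≡ 89 (mod 107)
89^2 ≡ 3 (mod 107)
89^53 ≡ 1 (mod 107) ✓
The smallest such exponent is 53, so the order of 89 is 53.

53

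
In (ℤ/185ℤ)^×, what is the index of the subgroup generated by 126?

The order of 126 must divide φ(185) = φ(5·37) = (5−1)·(37−1) = 4·36 = 144 = 2^4 · 3^2.
Divisors of 144: 1, 2, 3, 4, 6, 8, 9, 12, 16, 18, 24, 36, 48, 72, 144.
Test each divisor d:
126^1 ≡ 126
126^2 ≡ 151
126^3 ≡ 156
126^4 ≡ 46
126^6 ≡ 101
126^8 ≡ 81
126^9 ≡ 31
126^12 ≡ 26
126^16 ≡ 86
126^18 ≡ 36
126^24 ≡ 121
126^36 ≡ 1
So ord_185(126) = 36, hence |⟨126⟩| = 36.
Index = |(Z/185Z)^×| / |⟨126⟩| = 144 / 36 = 4.

4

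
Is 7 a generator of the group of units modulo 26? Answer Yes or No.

Yes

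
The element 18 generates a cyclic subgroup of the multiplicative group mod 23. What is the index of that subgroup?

2

ord(18) | φ(23) = 23 − 1 = 22 = 2 · 11.
Divisors of 22: 1, 2, 11, 22.
Evaluate successive powers at the divisors of 22:
18^1 ≡ 18 (mod 23)
18^2 ≡ 2 (mod 23)
18^11 ≡ 1 (mod 23) ✓
So ord_23(18) = 11, hence |⟨18⟩| = 11.
[(Z/23Z)^× : ⟨18⟩] = 22/11 = 2.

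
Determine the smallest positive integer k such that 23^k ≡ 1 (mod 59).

The order of 23 must divide φ(59) = 59 − 1 = 58 = 2 · 29.
Divisors of 58: 1, 2, 29, 58.
Evaluate successive powers at the divisors of 58:
23^1 ≡ 23 (mod 59)
23^2 ≡ 57 (mod 59)
23^29 ≡ 58 (mod 59)
23^58 ≡ 1 (mod 59) ✓
Hence ord(23) = 58.

58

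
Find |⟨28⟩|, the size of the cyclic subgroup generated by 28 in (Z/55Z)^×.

20

By Lagrange's theorem, ord_55(28) divides φ(55) = φ(5·11) = (5−1)·(11−1) = 4·10 = 40 = 2^3 · 5.
Divisors of 40: 1, 2, 4, 5, 8, 10, 20, 40.
Compute 28^d (mod 55) for the divisors d until we hit 1:
28^1 ≡ 28 (mod 55)
28^2 ≡ 14 (mod 55)
28^4 ≡ 31 (mod 55)
28^5 ≡ 43 (mod 55)
28^8 ≡ 26 (mod 55)
28^10 ≡ 34 (mod 55)
28^20 ≡ 1 (mod 55) ✓
The smallest such exponent is 20, so the order of 28 is 20.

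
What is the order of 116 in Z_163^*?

The order of 116 must divide φ(163) = 163 − 1 = 162 = 2 · 3^4.
Divisors of 162: 1, 2, 3, 6, 9, 18, 27, 54, 81, 162.
Evaluate successive powers at the divisors of 162:
116^1 ≡ 116
116^2 ≡ 90
116^3 ≡ 8
116^6 ≡ 64
116^9 ≡ 23
116^18 ≡ 40
116^27 ≡ 105
116^54 ≡ 104
116^81 ≡ 162
116^162 ≡ 1
Hence ord(116) = 162.

162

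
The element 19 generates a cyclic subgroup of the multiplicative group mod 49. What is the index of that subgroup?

7

The order of 19 must divide φ(49) = φ(7^2) = 7·(7−1) = 42 = 2 · 3 · 7.
Divisors of 42: 1, 2, 3, 6, 7, 14, 21, 42.
Evaluate successive powers at the divisors of 42:
19^1 ≡ 19 (mod 49)
19^2 ≡ 18 (mod 49)
19^3 ≡ 48 (mod 49)
19^6 ≡ 1 (mod 49) ✓
Thus |⟨19⟩| = ord(19) = 6.
The index is φ(49) / ord(19) = 42 / 6 = 7.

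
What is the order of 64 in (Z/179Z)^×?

Since 64 ∈ (Z/179Z)^×, its order divides φ(179) = 179 − 1 = 178 = 2 · 89.
Divisors of 178: 1, 2, 89, 178.
Evaluate successive powers at the divisors of 178:
64^1 ≡ 64
64^2 ≡ 158
64^89 ≡ 1
So ord_179(64) = 89.

89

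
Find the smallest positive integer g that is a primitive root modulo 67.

φ(67) = 67 − 1 = 66 = 2 · 3 · 11.
Test candidates g = 2, 3, … against the prime factors q ∈ {2, 3, 11} of φ(67): g is a generator iff g^(66/q) ≢ 1 for every such q.
g = 2: 2^33 ≡ 66; 2^22 ≡ 37; 2^6 ≡ 64 — none is 1, so 2 is a primitive root.
Hence the least primitive root of 67 is 2.

2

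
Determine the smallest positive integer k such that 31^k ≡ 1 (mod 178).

88

By Lagrange's theorem, ord_178(31) divides φ(178) = φ(2)·φ(89) = 1·88 = 88 = 2^3 · 11.
Divisors of 88: 1, 2, 4, 8, 11, 22, 44, 88.
Evaluate successive powers at the divisors of 88:
31^1 ≡ 31 (mod 178)
31^2 ≡ 71 (mod 178)
31^4 ≡ 57 (mod 178)
31^8 ≡ 45 (mod 178)
31^11 ≡ 77 (mod 178)
31^22 ≡ 55 (mod 178)
31^44 ≡ 177 (mod 178)
31^88 ≡ 1 (mod 178) ✓
Hence ord(31) = 88.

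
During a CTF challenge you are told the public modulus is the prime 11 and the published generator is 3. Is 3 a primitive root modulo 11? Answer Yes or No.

No

φ(11) = 11 − 1 = 10 = 2 · 5.
3 is a primitive root mod 11 iff 3^(φ(11)/q) ≢ 1 for every prime q | φ(11), i.e. q ∈ {2, 5}.
3^5 ≡ 1 (mod 11)  [q = 2: ≡ 1 ✗]
3^2 ≡ 9 (mod 11)  [q = 5: ≢ 1 ✓]
3^5 ≡ 1 shows ord(3) | 5, strictly less than φ(11); not a primitive root.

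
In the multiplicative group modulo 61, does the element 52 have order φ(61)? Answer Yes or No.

No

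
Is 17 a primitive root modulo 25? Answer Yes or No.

Yes

φ(25) = φ(5^2) = 5·(5−1) = 20 = 2^2 · 5.
17 is a primitive root mod 25 iff 17^(φ(25)/q) ≢ 1 for every prime q | φ(25), i.e. q ∈ {2, 5}.
17^10 ≡ 24 (mod 25)  [q = 2: ≢ 1 ✓]
17^4 ≡ 21 (mod 25)  [q = 5: ≢ 1 ✓]
Every test exponent gives a nontrivial residue, hence 17 generates the full group.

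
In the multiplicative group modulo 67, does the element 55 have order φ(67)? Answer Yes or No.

No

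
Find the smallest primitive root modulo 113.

φ(113) = 113 − 1 = 112 = 2^4 · 7.
Test candidates g = 2, 3, … against the prime factors q ∈ {2, 7} of φ(113): g is a generator iff g^(112/q) ≢ 1 for every such q.
g = 2: 2^56 ≡ 1 — hits 1, so not a primitive root.
g = 3: 3^56 ≡ 112; 3^16 ≡ 49 — none is 1, so 3 is a primitive root.
So 3 is the smallest generator of (Z/113Z)^×.

3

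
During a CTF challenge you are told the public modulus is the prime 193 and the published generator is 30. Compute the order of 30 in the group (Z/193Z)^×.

192

Since 30 ∈ (Z/193Z)^×, its order divides φ(193) = 193 − 1 = 192 = 2^6 · 3.
Divisors of 192: 1, 2, 3, 4, 6, 8, 12, 16, 24, 32, 48, 64, 96, 192.
Compute 30^d (mod 193) for the divisors d until we hit 1:
30^1 ≡ 30 (mod 193)
30^2 ≡ 128 (mod 193)
30^3 ≡ 173 (mod 193)
30^4 ≡ 172 (mod 193)
30^6 ≡ 14 (mod 193)
30^8 ≡ 55 (mod 193)
30^12 ≡ 3 (mod 193)
30^16 ≡ 130 (mod 193)
30^24 ≡ 9 (mod 193)
30^32 ≡ 109 (mod 193)
30^48 ≡ 81 (mod 193)
30^64 ≡ 108 (mod 193)
30^96 ≡ 192 (mod 193)
30^192 ≡ 1 (mod 193) ✓
So ord_193(30) = 192.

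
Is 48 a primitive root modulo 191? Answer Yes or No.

φ(191) = 191 − 1 = 190 = 2 · 5 · 19.
It suffices to check that the order of 48 is not a proper divisor of 190: compute 48^(190/q) for q ∈ {2, 5, 19}.
48^95 ≡ 1 (mod 191)  [q = 2: ≡ 1 ✗]
48^38 ≡ 184 (mod 191)  [q = 5: ≢ 1 ✓]
48^10 ≡ 150 (mod 191)  [q = 19: ≢ 1 ✓]
Since 48^95 ≡ 1, the order of 48 divides 95 < 190, so 48 is not a primitive root.

No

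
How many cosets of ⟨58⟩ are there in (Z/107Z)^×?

The order of 58 must divide φ(107) = 107 − 1 = 106 = 2 · 53.
Divisors of 106: 1, 2, 53, 106.
Compute 58^d (mod 107) for the divisors d until we hit 1:
58^1 ≡ 58 (mod 107)
58^2 ≡ 47 (mod 107)
58^53 ≡ 106 (mod 107)
58^106 ≡ 1 (mod 107) ✓
So ord_107(58) = 106, hence |⟨58⟩| = 106.
The index is φ(107) / ord(58) = 106 / 106 = 1.

1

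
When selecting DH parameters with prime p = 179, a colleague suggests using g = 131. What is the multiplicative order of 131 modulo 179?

178

By Lagrange's theorem, ord_179(131) divides φ(179) = 179 − 1 = 178 = 2 · 89.
Divisors of 178: 1, 2, 89, 178.
Compute 131^d (mod 179) for the divisors d until we hit 1:
131^1 ≡ 131 (mod 179)
131^2 ≡ 156 (mod 179)
131^89 ≡ 178 (mod 179)
131^178 ≡ 1 (mod 179) ✓
The smallest such exponent is 178, so the order of 131 is 178.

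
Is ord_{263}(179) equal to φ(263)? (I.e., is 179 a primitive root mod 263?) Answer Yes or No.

φ(263) = 263 − 1 = 262 = 2 · 131.
It suffices to check that the order of 179 is not a proper divisor of 262: compute 179^(262/q) for q ∈ {2, 131}.
179^131 ≡ 1 (mod 263)  [q = 2: ≡ 1 ✗]
179^2 ≡ 218 (mod 263)  [q = 131: ≢ 1 ✓]
Since 179^131 ≡ 1, the order of 179 divides 131 < 262, so 179 is not a primitive root.

No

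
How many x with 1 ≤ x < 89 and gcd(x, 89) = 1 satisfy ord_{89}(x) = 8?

4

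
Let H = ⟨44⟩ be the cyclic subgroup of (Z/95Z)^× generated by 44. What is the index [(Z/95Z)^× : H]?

By Lagrange's theorem, ord_95(44) divides φ(95) = φ(5·19) = (5−1)·(19−1) = 4·18 = 72 = 2^3 · 3^2.
Divisors of 72: 1, 2, 3, 4, 6, 8, 9, 12, 18, 24, 36, 72.
Test each divisor d:
44^1 ≡ 44 (mod 95)
44^2 ≡ 36 (mod 95)
44^3 ≡ 64 (mod 95)
44^4 ≡ 61 (mod 95)
44^6 ≡ 11 (mod 95)
44^8 ≡ 16 (mod 95)
44^9 ≡ 39 (mod 95)
44^12 ≡ 26 (mod 95)
44^18 ≡ 1 (mod 95) ✓
So ord_95(44) = 18, hence |⟨44⟩| = 18.
The index is φ(95) / ord(44) = 72 / 18 = 4.

4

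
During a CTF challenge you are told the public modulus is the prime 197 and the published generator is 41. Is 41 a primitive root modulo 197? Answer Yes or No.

φ(197) = 197 − 1 = 196 = 2^2 · 7^2.
41 is a primitive root mod 197 iff 41^(φ(197)/q) ≢ 1 for every prime q | φ(197), i.e. q ∈ {2, 7}.
41^98 ≡ 1 (mod 197)  [q = 2: ≡ 1 ✗]
41^28 ≡ 114 (mod 197)  [q = 7: ≢ 1 ✓]
41^98 ≡ 1 shows ord(41) | 98, strictly less than φ(197); not a primitive root.

No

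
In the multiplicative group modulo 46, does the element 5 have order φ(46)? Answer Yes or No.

φ(46) = φ(2)·φ(23) = 1·22 = 22 = 2 · 11.
Test 5^(22/q) mod 46 for each prime factor q of 22:
5^11 ≡ 45 (mod 46)  [q = 2: ≢ 1 ✓]
5^2 ≡ 25 (mod 46)  [q = 11: ≢ 1 ✓]
None equal 1, so ord_46(5) = 22: 5 is a primitive root.

Yes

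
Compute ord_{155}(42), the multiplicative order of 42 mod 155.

60

The order of 42 must divide φ(155) = φ(5·31) = (5−1)·(31−1) = 4·30 = 120 = 2^3 · 3 · 5.
Divisors of 120: 1, 2, 3, 4, 5, 6, 8, 10, 12, 15, 20, 24, 30, 40, 60, 120.
Evaluate successive powers at the divisors of 120:
42^1 ≡ 42 (mod 155)
42^2 ≡ 59 (mod 155)
42^3 ≡ 153 (mod 155)
42^4 ≡ 71 (mod 155)
42^5 ≡ 37 (mod 155)
42^6 ≡ 4 (mod 155)
42^8 ≡ 81 (mod 155)
42^10 ≡ 129 (mod 155)
42^12 ≡ 16 (mod 155)
42^15 ≡ 123 (mod 155)
42^20 ≡ 56 (mod 155)
42^24 ≡ 101 (mod 155)
42^30 ≡ 94 (mod 155)
42^40 ≡ 36 (mod 155)
42^60 ≡ 1 (mod 155) ✓
So ord_155(42) = 60.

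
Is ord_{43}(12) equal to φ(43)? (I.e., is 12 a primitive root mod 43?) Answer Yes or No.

Yes

φ(43) = 43 − 1 = 42 = 2 · 3 · 7.
An element g generates (Z/43Z)^× iff g^(42/q) ≢ 1 (mod 43) for each prime q ∈ {2, 3, 7}.
12^21 ≡ 42 (mod 43)  [q = 2: ≢ 1 ✓]
12^14 ≡ 36 (mod 43)  [q = 3: ≢ 1 ✓]
12^6 ≡ 21 (mod 43)  [q = 7: ≢ 1 ✓]
None equal 1, so ord_43(12) = 42: 12 is a primitive root.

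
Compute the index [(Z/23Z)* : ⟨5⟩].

ord(5) | φ(23) = 23 − 1 = 22 = 2 · 11.
Divisors of 22: 1, 2, 11, 22.
Check 5^d mod 23 for each divisor in increasing order:
5^1 ≡ 5
5^2 ≡ 2
5^11 ≡ 22
5^22 ≡ 1
Thus |⟨5⟩| = ord(5) = 22.
[(Z/23Z)^× : ⟨5⟩] = 22/22 = 1.

1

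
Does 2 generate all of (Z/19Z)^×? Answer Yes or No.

φ(19) = 19 − 1 = 18 = 2 · 3^2.
2 is a primitive root mod 19 iff 2^(φ(19)/q) ≢ 1 for every prime q | φ(19), i.e. q ∈ {2, 3}.
2^9 ≡ 18 (mod 19)  [q = 2: ≢ 1 ✓]
2^6 ≡ 7 (mod 19)  [q = 3: ≢ 1 ✓]
Every test exponent gives a nontrivial residue, hence 2 generates the full group.

Yes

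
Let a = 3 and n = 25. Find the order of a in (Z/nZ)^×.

20

ord(3) | φ(25) = φ(5^2) = 5·(5−1) = 20 = 2^2 · 5.
Divisors of 20: 1, 2, 4, 5, 10, 20.
Test each divisor d:
3^1 ≡ 3 (mod 25)
3^2 ≡ 9 (mod 25)
3^4 ≡ 6 (mod 25)
3^5 ≡ 18 (mod 25)
3^10 ≡ 24 (mod 25)
3^20 ≡ 1 (mod 25) ✓
The smallest such exponent is 20, so the order of 3 is 20.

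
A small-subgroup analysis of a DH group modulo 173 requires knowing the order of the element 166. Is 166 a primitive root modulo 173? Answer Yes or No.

Yes

φ(173) = 173 − 1 = 172 = 2^2 · 43.
166 is a primitive root mod 173 iff 166^(φ(173)/q) ≢ 1 for every prime q | φ(173), i.e. q ∈ {2, 43}.
166^86 ≡ 172 (mod 173)  [q = 2: ≢ 1 ✓]
166^4 ≡ 152 (mod 173)  [q = 43: ≢ 1 ✓]
All checks pass, so 166 has order 172 and is a primitive root modulo 173.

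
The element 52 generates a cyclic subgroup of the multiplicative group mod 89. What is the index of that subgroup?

11

By Lagrange's theorem, ord_89(52) divides φ(89) = 89 − 1 = 88 = 2^3 · 11.
Divisors of 88: 1, 2, 4, 8, 11, 22, 44, 88.
Evaluate successive powers at the divisors of 88:
52^1 ≡ 52
52^2 ≡ 34
52^4 ≡ 88
52^8 ≡ 1
The order of 52 is 8, so the subgroup it generates has 8 elements.
The index is φ(89) / ord(52) = 88 / 8 = 11.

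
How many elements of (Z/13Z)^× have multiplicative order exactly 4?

2

φ(13) = 13 − 1 = 12 = 2^2 · 3.
(Z/13Z)^× is cyclic (|G| = 12); a cyclic group of order m has exactly φ(d) elements of each order d | m, and none otherwise.
4 = 2^2 divides 12, and φ(4) = 2.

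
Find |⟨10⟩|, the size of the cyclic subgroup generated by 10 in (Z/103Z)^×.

Since 10 ∈ (Z/103Z)^×, its order divides φ(103) = 103 − 1 = 102 = 2 · 3 · 17.
Divisors of 102: 1, 2, 3, 6, 17, 34, 51, 102.
Check 10^d mod 103 for each divisor in increasing order:
10^1 ≡ 10
10^2 ≡ 100
10^3 ≡ 73
10^6 ≡ 76
10^17 ≡ 102
10^34 ≡ 1
So ord_103(10) = 34.

34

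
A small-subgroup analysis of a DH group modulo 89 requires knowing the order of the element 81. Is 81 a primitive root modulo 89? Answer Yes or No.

φ(89) = 89 − 1 = 88 = 2^3 · 11.
An element g generates (Z/89Z)^× iff g^(88/q) ≢ 1 (mod 89) for each prime q ∈ {2, 11}.
81^44 ≡ 1 (mod 89)  [q = 2: ≡ 1 ✗]
81^8 ≡ 4 (mod 89)  [q = 11: ≢ 1 ✓]
Since 81^44 ≡ 1, the order of 81 divides 44 < 88, so 81 is not a primitive root.

No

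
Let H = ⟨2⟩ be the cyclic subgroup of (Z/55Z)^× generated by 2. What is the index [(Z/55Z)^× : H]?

2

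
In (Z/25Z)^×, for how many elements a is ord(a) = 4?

φ(25) = φ(5^2) = 5·(5−1) = 20 = 2^2 · 5.
Since (Z/25Z)^× is cyclic of order 20, the number of elements of order d is φ(d) when d | 20 and 0 otherwise.
4 = 2^2 divides 20, and φ(4) = 2.

2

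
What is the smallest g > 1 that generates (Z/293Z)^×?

φ(293) = 293 − 1 = 292 = 2^2 · 73.
Test candidates g = 2, 3, … against the prime factors q ∈ {2, 73} of φ(293): g is a generator iff g^(292/q) ≢ 1 for every such q.
g = 2: 2^146 ≡ 292; 2^4 ≡ 16 — none is 1, so 2 is a primitive root.
So 2 is the smallest generator of (Z/293Z)^×.

2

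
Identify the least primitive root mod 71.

φ(71) = 71 − 1 = 70 = 2 · 5 · 7.
Test candidates g = 2, 3, … against the prime factors q ∈ {2, 5, 7} of φ(71): g is a generator iff g^(70/q) ≢ 1 for every such q.
g = 2: 2^35 ≡ 1 — hits 1, so not a primitive root.
g = 3: 3^35 ≡ 1 — hits 1, so not a primitive root.
g = 4: 4^35 ≡ 1 — hits 1, so not a primitive root.
g = 5: 5^35 ≡ 1 — hits 1, so not a primitive root.
g = 6: 6^35 ≡ 1 — hits 1, so not a primitive root.
g = 7: 7^35 ≡ 70; 7^14 ≡ 54; 7^10 ≡ 45 — none is 1, so 7 is a primitive root.
So 7 is the smallest generator of (Z/71Z)^×.

7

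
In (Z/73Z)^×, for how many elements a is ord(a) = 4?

φ(73) = 73 − 1 = 72 = 2^3 · 3^2.
Since (Z/73Z)^× is cyclic of order 72, the number of elements of order d is φ(d) when d | 72 and 0 otherwise.
4 = 2^2 divides 72, and φ(4) = 2.

2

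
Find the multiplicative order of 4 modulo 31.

ord(4) | φ(31) = 31 − 1 = 30 = 2 · 3 · 5.
Divisors of 30: 1, 2, 3, 5, 6, 10, 15, 30.
Evaluate successive powers at the divisors of 30:
4^1 ≡ 4
4^2 ≡ 16
4^3 ≡ 2
4^5 ≡ 1
Hence ord(4) = 5.

5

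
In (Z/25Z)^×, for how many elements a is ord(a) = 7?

0

φ(25) = φ(5^2) = 5·(5−1) = 20 = 2^2 · 5.
In a cyclic group of order 20, there are φ(d) elements of order d for each divisor d of 20, and zero for non-divisors.
Since 7 ∤ 20, the count is 0.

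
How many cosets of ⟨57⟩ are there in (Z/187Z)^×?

2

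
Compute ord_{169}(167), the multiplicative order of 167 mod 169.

ord(167) | φ(169) = φ(13^2) = 13·(13−1) = 156 = 2^2 · 3 · 13.
Divisors of 156: 1, 2, 3, 4, 6, 12, 13, 26, 39, 52, 78, 156.
Check 167^d mod 169 for each divisor in increasing order:
167^1 ≡ 167
167^2 ≡ 4
167^3 ≡ 161
167^4 ≡ 16
167^6 ≡ 64
167^12 ≡ 40
167^13 ≡ 89
167^26 ≡ 147
167^39 ≡ 70
167^52 ≡ 146
167^78 ≡ 168
167^156 ≡ 1
Hence ord(167) = 156.

156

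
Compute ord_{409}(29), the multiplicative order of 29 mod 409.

408

By Lagrange's theorem, ord_409(29) divides φ(409) = 409 − 1 = 408 = 2^3 · 3 · 17.
Divisors of 408: 1, 2, 3, 4, 6, 8, 12, 17, 24, 34, 51, 68, 102, 136, 204, 408.
Test each divisor d:
29^1 ≡ 29
29^2 ≡ 23
29^3 ≡ 258
29^4 ≡ 120
29^6 ≡ 306
29^8 ≡ 85
29^12 ≡ 384
29^17 ≡ 117
29^24 ≡ 216
29^34 ≡ 192
29^51 ≡ 378
29^68 ≡ 54
29^102 ≡ 143
29^136 ≡ 53
29^204 ≡ 408
29^408 ≡ 1
The smallest such exponent is 408, so the order of 29 is 408.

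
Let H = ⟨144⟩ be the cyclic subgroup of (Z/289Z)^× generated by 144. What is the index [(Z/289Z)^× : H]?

Since 144 ∈ (Z/289Z)^×, its order divides φ(289) = φ(17^2) = 17·(17−1) = 272 = 2^4 · 17.
Divisors of 272: 1, 2, 4, 8, 16, 17, 34, 68, 136, 272.
Evaluate successive powers at the divisors of 272:
144^1 ≡ 144 (mod 289)
144^2 ≡ 217 (mod 289)
144^4 ≡ 271 (mod 289)
144^8 ≡ 35 (mod 289)
144^16 ≡ 69 (mod 289)
144^17 ≡ 110 (mod 289)
144^34 ≡ 251 (mod 289)
144^68 ≡ 288 (mod 289)
144^136 ≡ 1 (mod 289) ✓
Thus |⟨144⟩| = ord(144) = 136.
[(Z/289Z)^× : ⟨144⟩] = 272/136 = 2.

2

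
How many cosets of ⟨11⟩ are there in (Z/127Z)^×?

2

ord(11) | φ(127) = 127 − 1 = 126 = 2 · 3^2 · 7.
Divisors of 126: 1, 2, 3, 6, 7, 9, 14, 18, 21, 42, 63, 126.
Test each divisor d:
11^1 ≡ 11 (mod 127)
11^2 ≡ 121 (mod 127)
11^3 ≡ 61 (mod 127)
11^6 ≡ 38 (mod 127)
11^7 ≡ 37 (mod 127)
11^9 ≡ 32 (mod 127)
11^14 ≡ 99 (mod 127)
11^18 ≡ 8 (mod 127)
11^21 ≡ 107 (mod 127)
11^42 ≡ 19 (mod 127)
11^63 ≡ 1 (mod 127) ✓
So ord_127(11) = 63, hence |⟨11⟩| = 63.
Index = |(Z/127Z)^×| / |⟨11⟩| = 126 / 63 = 2.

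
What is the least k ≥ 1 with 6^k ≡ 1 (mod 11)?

10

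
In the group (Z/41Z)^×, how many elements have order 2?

φ(41) = 41 − 1 = 40 = 2^3 · 5.
Since (Z/41Z)^× is cyclic of order 40, the number of elements of order d is φ(d) when d | 40 and 0 otherwise.
2 | 40, and φ(2) = 2 − 1 = 1.

1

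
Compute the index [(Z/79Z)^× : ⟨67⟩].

6

Since 67 ∈ (Z/79Z)^×, its order divides φ(79) = 79 − 1 = 78 = 2 · 3 · 13.
Divisors of 78: 1, 2, 3, 6, 13, 26, 39, 78.
Compute 67^d (mod 79) for the divisors d until we hit 1:
67^1 ≡ 67 (mod 79)
67^2 ≡ 65 (mod 79)
67^3 ≡ 10 (mod 79)
67^6 ≡ 21 (mod 79)
67^13 ≡ 1 (mod 79) ✓
So ord_79(67) = 13, hence |⟨67⟩| = 13.
Index = |(Z/79Z)^×| / |⟨67⟩| = 78 / 13 = 6.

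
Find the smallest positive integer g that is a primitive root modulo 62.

3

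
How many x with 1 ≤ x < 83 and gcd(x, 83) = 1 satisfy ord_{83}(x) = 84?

0

φ(83) = 83 − 1 = 82 = 2 · 41.
In a cyclic group of order 82, there are φ(d) elements of order d for each divisor d of 82, and zero for non-divisors.
Here 82 is not a multiple of 84, so there are no elements of order 84.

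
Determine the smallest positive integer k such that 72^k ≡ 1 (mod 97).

By Lagrange's theorem, ord_97(72) divides φ(97) = 97 − 1 = 96 = 2^5 · 3.
Divisors of 96: 1, 2, 3, 4, 6, 8, 12, 16, 24, 32, 48, 96.
Test each divisor d:
72^1 ≡ 72 (mod 97)
72^2 ≡ 43 (mod 97)
72^3 ≡ 89 (mod 97)
72^4 ≡ 6 (mod 97)
72^6 ≡ 64 (mod 97)
72^8 ≡ 36 (mod 97)
72^12 ≡ 22 (mod 97)
72^16 ≡ 35 (mod 97)
72^24 ≡ 96 (mod 97)
72^32 ≡ 61 (mod 97)
72^48 ≡ 1 (mod 97) ✓
Therefore the multiplicative order of 72 modulo 97 is 48.

48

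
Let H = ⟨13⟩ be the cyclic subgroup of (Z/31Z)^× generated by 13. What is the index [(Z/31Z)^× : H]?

1

By Lagrange's theorem, ord_31(13) divides φ(31) = 31 − 1 = 30 = 2 · 3 · 5.
Divisors of 30: 1, 2, 3, 5, 6, 10, 15, 30.
Check 13^d mod 31 for each divisor in increasing order:
13^1 ≡ 13 (mod 31)
13^2 ≡ 14 (mod 31)
13^3 ≡ 27 (mod 31)
13^5 ≡ 6 (mod 31)
13^6 ≡ 16 (mod 31)
13^10 ≡ 5 (mod 31)
13^15 ≡ 30 (mod 31)
13^30 ≡ 1 (mod 31) ✓
So ord_31(13) = 30, hence |⟨13⟩| = 30.
Index = |(Z/31Z)^×| / |⟨13⟩| = 30 / 30 = 1.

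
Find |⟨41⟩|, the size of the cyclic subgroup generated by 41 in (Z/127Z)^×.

Since 41 ∈ (Z/127Z)^×, its order divides φ(127) = 127 − 1 = 126 = 2 · 3^2 · 7.
Divisors of 126: 1, 2, 3, 6, 7, 9, 14, 18, 21, 42, 63, 126.
Evaluate successive powers at the divisors of 126:
41^1 ≡ 41 (mod 127)
41^2 ≡ 30 (mod 127)
41^3 ≡ 87 (mod 127)
41^6 ≡ 76 (mod 127)
41^7 ≡ 68 (mod 127)
41^9 ≡ 8 (mod 127)
41^14 ≡ 52 (mod 127)
41^18 ≡ 64 (mod 127)
41^21 ≡ 107 (mod 127)
41^42 ≡ 19 (mod 127)
41^63 ≡ 1 (mod 127) ✓
The smallest such exponent is 63, so the order of 41 is 63.

63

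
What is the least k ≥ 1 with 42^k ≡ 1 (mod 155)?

60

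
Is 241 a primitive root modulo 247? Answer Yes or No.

247 = 13 · 19 is a product of two distinct odd primes, so (Z/247Z)^× ≅ (Z/13Z)^× × (Z/19Z)^× is not cyclic.
No primitive root modulo 247 exists; in particular 241 is not one.

No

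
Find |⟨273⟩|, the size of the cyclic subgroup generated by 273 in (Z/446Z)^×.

111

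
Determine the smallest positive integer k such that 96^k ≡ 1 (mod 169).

The order of 96 must divide φ(169) = φ(13^2) = 13·(13−1) = 156 = 2^2 · 3 · 13.
Divisors of 156: 1, 2, 3, 4, 6, 12, 13, 26, 39, 52, 78, 156.
Compute 96^d (mod 169) for the divisors d until we hit 1:
96^1 ≡ 96 (mod 169)
96^2 ≡ 90 (mod 169)
96^3 ≡ 21 (mod 169)
96^4 ≡ 157 (mod 169)
96^6 ≡ 103 (mod 169)
96^12 ≡ 131 (mod 169)
96^13 ≡ 70 (mod 169)
96^26 ≡ 168 (mod 169)
96^39 ≡ 99 (mod 169)
96^52 ≡ 1 (mod 169) ✓
So ord_169(96) = 52.

52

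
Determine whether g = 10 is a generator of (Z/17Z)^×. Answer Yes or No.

Yes

φ(17) = 17 − 1 = 16 = 2^4.
It suffices to check that the order of 10 is not a proper divisor of 16: compute 10^(16/q) for q ∈ {2}.
10^8 ≡ 16 (mod 17)  [q = 2: ≢ 1 ✓]
None equal 1, so ord_17(10) = 16: 10 is a primitive root.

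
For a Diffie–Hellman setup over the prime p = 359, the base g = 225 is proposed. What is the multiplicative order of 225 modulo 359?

ord(225) | φ(359) = 359 − 1 = 358 = 2 · 179.
Divisors of 358: 1, 2, 179, 358.
Test each divisor d:
225^1 ≡ 225 (mod 359)
225^2 ≡ 6 (mod 359)
225^179 ≡ 1 (mod 359) ✓
The smallest such exponent is 179, so the order of 225 is 179.

179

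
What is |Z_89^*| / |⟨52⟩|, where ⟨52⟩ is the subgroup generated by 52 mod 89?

11

By Lagrange's theorem, ord_89(52) divides φ(89) = 89 − 1 = 88 = 2^3 · 11.
Divisors of 88: 1, 2, 4, 8, 11, 22, 44, 88.
Test each divisor d:
52^1 ≡ 52 (mod 89)
52^2 ≡ 34 (mod 89)
52^4 ≡ 88 (mod 89)
52^8 ≡ 1 (mod 89) ✓
Thus |⟨52⟩| = ord(52) = 8.
The index is φ(89) / ord(52) = 88 / 8 = 11.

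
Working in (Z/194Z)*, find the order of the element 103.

By Lagrange's theorem, ord_194(103) divides φ(194) = φ(2)·φ(97) = 1·96 = 96 = 2^5 · 3.
Divisors of 96: 1, 2, 3, 4, 6, 8, 12, 16, 24, 32, 48, 96.
Compute 103^d (mod 194) for the divisors d until we hit 1:
103^1 ≡ 103 (mod 194)
103^2 ≡ 133 (mod 194)
103^3 ≡ 119 (mod 194)
103^4 ≡ 35 (mod 194)
103^6 ≡ 193 (mod 194)
103^8 ≡ 61 (mod 194)
103^12 ≡ 1 (mod 194) ✓
Hence ord(103) = 12.

12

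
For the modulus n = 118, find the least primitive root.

11

φ(118) = φ(2)·φ(59) = 1·58 = 58 = 2 · 29.
g is a primitive root iff g^(58/q) ≢ 1 (mod 118) for each prime q ∈ {2, 29}.
g = 2: gcd(2, 118) = 2 > 1, not a unit — skip.
g = 3: 3^29 ≡ 1 — hits 1, so not a primitive root.
g = 4: gcd(4, 118) = 2 > 1, not a unit — skip.
g = 5: 5^29 ≡ 1 — hits 1, so not a primitive root.
g = 6: gcd(6, 118) = 2 > 1, not a unit — skip.
g = 7: 7^29 ≡ 1 — hits 1, so not a primitive root.
g = 8: gcd(8, 118) = 2 > 1, not a unit — skip.
g = 9: 9^29 ≡ 1 — hits 1, so not a primitive root.
g = 10: gcd(10, 118) = 2 > 1, not a unit — skip.
g = 11: 11^29 ≡ 117; 11^2 ≡ 3 — none is 1, so 11 is a primitive root.
The smallest primitive root modulo 118 is 11.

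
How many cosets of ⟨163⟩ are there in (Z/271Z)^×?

By Lagrange's theorem, ord_271(163) divides φ(271) = 271 − 1 = 270 = 2 · 3^3 · 5.
Divisors of 270: 1, 2, 3, 5, 6, 9, 10, 15, 18, 27, 30, 45, 54, 90, 135, 270.
Evaluate successive powers at the divisors of 270:
163^1 ≡ 163 (mod 271)
163^2 ≡ 11 (mod 271)
163^3 ≡ 167 (mod 271)
163^5 ≡ 211 (mod 271)
163^6 ≡ 247 (mod 271)
163^9 ≡ 57 (mod 271)
163^10 ≡ 77 (mod 271)
163^15 ≡ 258 (mod 271)
163^18 ≡ 268 (mod 271)
163^27 ≡ 100 (mod 271)
163^30 ≡ 169 (mod 271)
163^45 ≡ 242 (mod 271)
163^54 ≡ 244 (mod 271)
163^90 ≡ 28 (mod 271)
163^135 ≡ 1 (mod 271) ✓
So ord_271(163) = 135, hence |⟨163⟩| = 135.
Index = |(Z/271Z)^×| / |⟨163⟩| = 270 / 135 = 2.

2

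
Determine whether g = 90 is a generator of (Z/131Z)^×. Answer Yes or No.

Yes

φ(131) = 131 − 1 = 130 = 2 · 5 · 13.
Test 90^(130/q) mod 131 for each prime factor q of 130:
90^65 ≡ 130 (mod 131)  [q = 2: ≢ 1 ✓]
90^26 ≡ 53 (mod 131)  [q = 5: ≢ 1 ✓]
90^10 ≡ 39 (mod 131)  [q = 13: ≢ 1 ✓]
All checks pass, so 90 has order 130 and is a primitive root modulo 131.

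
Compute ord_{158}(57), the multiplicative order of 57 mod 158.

ord(57) | φ(158) = φ(2)·φ(79) = 1·78 = 78 = 2 · 3 · 13.
Divisors of 78: 1, 2, 3, 6, 13, 26, 39, 78.
Check 57^d mod 158 for each divisor in increasing order:
57^1 ≡ 57 (mod 158)
57^2 ≡ 89 (mod 158)
57^3 ≡ 17 (mod 158)
57^6 ≡ 131 (mod 158)
57^13 ≡ 157 (mod 158)
57^26 ≡ 1 (mod 158) ✓
The smallest such exponent is 26, so the order of 57 is 26.

26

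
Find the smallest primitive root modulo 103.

5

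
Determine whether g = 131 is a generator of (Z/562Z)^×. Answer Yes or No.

Yes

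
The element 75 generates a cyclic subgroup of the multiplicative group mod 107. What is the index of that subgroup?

2

By Lagrange's theorem, ord_107(75) divides φ(107) = 107 − 1 = 106 = 2 · 53.
Divisors of 106: 1, 2, 53, 106.
Compute 75^d (mod 107) for the divisors d until we hit 1:
75^1 ≡ 75 (mod 107)
75^2 ≡ 61 (mod 107)
75^53 ≡ 1 (mod 107) ✓
So ord_107(75) = 53, hence |⟨75⟩| = 53.
The index is φ(107) / ord(75) = 106 / 53 = 2.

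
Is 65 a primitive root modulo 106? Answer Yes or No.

Yes

φ(106) = φ(2)·φ(53) = 1·52 = 52 = 2^2 · 13.
Test 65^(52/q) mod 106 for each prime factor q of 52:
65^26 ≡ 105 (mod 106)  [q = 2: ≢ 1 ✓]
65^4 ≡ 13 (mod 106)  [q = 13: ≢ 1 ✓]
All checks pass, so 65 has order 52 and is a primitive root modulo 106.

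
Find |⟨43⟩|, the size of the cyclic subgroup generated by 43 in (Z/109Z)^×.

ord(43) | φ(109) = 109 − 1 = 108 = 2^2 · 3^3.
Divisors of 108: 1, 2, 3, 4, 6, 9, 12, 18, 27, 36, 54, 108.
Test each divisor d:
43^1 ≡ 43 (mod 109)
43^2 ≡ 105 (mod 109)
43^3 ≡ 46 (mod 109)
43^4 ≡ 16 (mod 109)
43^6 ≡ 45 (mod 109)
43^9 ≡ 108 (mod 109)
43^12 ≡ 63 (mod 109)
43^18 ≡ 1 (mod 109) ✓
Therefore the multiplicative order of 43 modulo 109 is 18.

18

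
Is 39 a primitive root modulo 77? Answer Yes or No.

77 = 7 · 11 is a product of two distinct odd primes, so (Z/77Z)^× ≅ (Z/7Z)^× × (Z/11Z)^× is not cyclic.
No primitive root modulo 77 exists; in particular 39 is not one.

No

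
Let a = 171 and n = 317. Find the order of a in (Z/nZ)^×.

Since 171 ∈ (Z/317Z)^×, its order divides φ(317) = 317 − 1 = 316 = 2^2 · 79.
Divisors of 316: 1, 2, 4, 79, 158, 316.
Compute 171^d (mod 317) for the divisors d until we hit 1:
171^1 ≡ 171
171^2 ≡ 77
171^4 ≡ 223
171^79 ≡ 203
171^158 ≡ 316
171^316 ≡ 1
Hence ord(171) = 316.

316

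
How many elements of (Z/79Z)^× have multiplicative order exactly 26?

φ(79) = 79 − 1 = 78 = 2 · 3 · 13.
Since (Z/79Z)^× is cyclic of order 78, the number of elements of order d is φ(d) when d | 78 and 0 otherwise.
26 = 2 · 13 divides 78, and φ(26) = 12.

12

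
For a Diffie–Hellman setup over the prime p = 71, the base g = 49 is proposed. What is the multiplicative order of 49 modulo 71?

35

By Lagrange's theorem, ord_71(49) divides φ(71) = 71 − 1 = 70 = 2 · 5 · 7.
Divisors of 70: 1, 2, 5, 7, 10, 14, 35, 70.
Evaluate successive powers at the divisors of 70:
49^1 ≡ 49 (mod 71)
49^2 ≡ 58 (mod 71)
49^5 ≡ 45 (mod 71)
49^7 ≡ 54 (mod 71)
49^10 ≡ 37 (mod 71)
49^14 ≡ 5 (mod 71)
49^35 ≡ 1 (mod 71) ✓
Hence ord(49) = 35.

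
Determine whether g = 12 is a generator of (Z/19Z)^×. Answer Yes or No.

φ(19) = 19 − 1 = 18 = 2 · 3^2.
Test 12^(18/q) mod 19 for each prime factor q of 18:
12^9 ≡ 18 (mod 19)  [q = 2: ≢ 1 ✓]
12^6 ≡ 1 (mod 19)  [q = 3: ≡ 1 ✗]
12^6 ≡ 1 shows ord(12) | 6, strictly less than φ(19); not a primitive root.

No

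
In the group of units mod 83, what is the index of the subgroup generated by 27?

2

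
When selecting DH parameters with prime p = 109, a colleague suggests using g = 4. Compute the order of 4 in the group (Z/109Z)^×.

18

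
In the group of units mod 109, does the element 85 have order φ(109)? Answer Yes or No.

φ(109) = 109 − 1 = 108 = 2^2 · 3^3.
85 is a primitive root mod 109 iff 85^(φ(109)/q) ≢ 1 for every prime q | φ(109), i.e. q ∈ {2, 3}.
85^54 ≡ 108 (mod 109)  [q = 2: ≢ 1 ✓]
85^36 ≡ 63 (mod 109)  [q = 3: ≢ 1 ✓]
None equal 1, so ord_109(85) = 108: 85 is a primitive root.

Yes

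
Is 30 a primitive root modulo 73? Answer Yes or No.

No

φ(73) = 73 − 1 = 72 = 2^3 · 3^2.
30 is a primitive root mod 73 iff 30^(φ(73)/q) ≢ 1 for every prime q | φ(73), i.e. q ∈ {2, 3}.
30^36 ≡ 72 (mod 73)  [q = 2: ≢ 1 ✓]
30^24 ≡ 1 (mod 73)  [q = 3: ≡ 1 ✗]
The check at q = 3 fails, so 30 generates a proper subgroup.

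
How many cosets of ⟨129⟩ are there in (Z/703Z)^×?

18

By Lagrange's theorem, ord_703(129) divides φ(703) = φ(19·37) = (19−1)·(37−1) = 18·36 = 648 = 2^3 · 3^4.
Divisors of 648: 1, 2, 3, 4, 6, 8, 9, 12, 18, 24, 27, 36, 54, 72, 81, 108, 162, 216, 324, 648.
Evaluate successive powers at the divisors of 648:
129^1 ≡ 129 (mod 703)
129^2 ≡ 472 (mod 703)
129^3 ≡ 430 (mod 703)
129^4 ≡ 636 (mod 703)
129^6 ≡ 11 (mod 703)
129^8 ≡ 271 (mod 703)
129^9 ≡ 512 (mod 703)
129^12 ≡ 121 (mod 703)
129^18 ≡ 628 (mod 703)
129^24 ≡ 581 (mod 703)
129^27 ≡ 265 (mod 703)
129^36 ≡ 1 (mod 703) ✓
The order of 129 is 36, so the subgroup it generates has 36 elements.
[(Z/703Z)^× : ⟨129⟩] = 648/36 = 18.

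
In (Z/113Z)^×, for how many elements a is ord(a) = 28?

φ(113) = 113 − 1 = 112 = 2^4 · 7.
In a cyclic group of order 112, there are φ(d) elements of order d for each divisor d of 112, and zero for non-divisors.
28 = 2^2 · 7 divides 112, and φ(28) = 12.

12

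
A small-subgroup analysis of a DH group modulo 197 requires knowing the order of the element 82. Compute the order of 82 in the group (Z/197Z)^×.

196

By Lagrange's theorem, ord_197(82) divides φ(197) = 197 − 1 = 196 = 2^2 · 7^2.
Divisors of 196: 1, 2, 4, 7, 14, 28, 49, 98, 196.
Check 82^d mod 197 for each divisor in increasing order:
82^1 ≡ 82
82^2 ≡ 26
82^4 ≡ 85
82^7 ≡ 177
82^14 ≡ 6
82^28 ≡ 36
82^49 ≡ 14
82^98 ≡ 196
82^196 ≡ 1
Therefore the multiplicative order of 82 modulo 197 is 196.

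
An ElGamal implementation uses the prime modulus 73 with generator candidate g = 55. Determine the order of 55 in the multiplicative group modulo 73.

The order of 55 must divide φ(73) = 73 − 1 = 72 = 2^3 · 3^2.
Divisors of 72: 1, 2, 3, 4, 6, 8, 9, 12, 18, 24, 36, 72.
Compute 55^d (mod 73) for the divisors d until we hit 1:
55^1 ≡ 55 (mod 73)
55^2 ≡ 32 (mod 73)
55^3 ≡ 8 (mod 73)
55^4 ≡ 2 (mod 73)
55^6 ≡ 64 (mod 73)
55^8 ≡ 4 (mod 73)
55^9 ≡ 1 (mod 73) ✓
So ord_73(55) = 9.

9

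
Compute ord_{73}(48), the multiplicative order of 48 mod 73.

36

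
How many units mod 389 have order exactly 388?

φ(389) = 389 − 1 = 388 = 2^2 · 97.
(Z/389Z)^× is cyclic (|G| = 388); a cyclic group of order m has exactly φ(d) elements of each order d | m, and none otherwise.
388 = 2^2 · 97 divides 388, and φ(388) = 192.

192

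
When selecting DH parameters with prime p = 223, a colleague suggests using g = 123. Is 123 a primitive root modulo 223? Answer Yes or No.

Yes

φ(223) = 223 − 1 = 222 = 2 · 3 · 37.
123 is a primitive root mod 223 iff 123^(φ(223)/q) ≢ 1 for every prime q | φ(223), i.e. q ∈ {2, 3, 37}.
123^111 ≡ 222 (mod 223)  [q = 2: ≢ 1 ✓]
123^74 ≡ 183 (mod 223)  [q = 3: ≢ 1 ✓]
123^6 ≡ 164 (mod 223)  [q = 37: ≢ 1 ✓]
None equal 1, so ord_223(123) = 222: 123 is a primitive root.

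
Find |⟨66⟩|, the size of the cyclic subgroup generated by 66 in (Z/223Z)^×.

37

The order of 66 must divide φ(223) = 223 − 1 = 222 = 2 · 3 · 37.
Divisors of 222: 1, 2, 3, 6, 37, 74, 111, 222.
Test each divisor d:
66^1 ≡ 66 (mod 223)
66^2 ≡ 119 (mod 223)
66^3 ≡ 49 (mod 223)
66^6 ≡ 171 (mod 223)
66^37 ≡ 1 (mod 223) ✓
Hence ord(66) = 37.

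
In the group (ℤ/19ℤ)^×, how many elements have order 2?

φ(19) = 19 − 1 = 18 = 2 · 3^2.
Since (Z/19Z)^× is cyclic of order 18, the number of elements of order d is φ(d) when d | 18 and 0 otherwise.
2 | 18, and φ(2) = 2 − 1 = 1.

1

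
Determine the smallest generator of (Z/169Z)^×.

φ(169) = φ(13^2) = 13·(13−1) = 156 = 2^2 · 3 · 13.
g is a primitive root iff g^(156/q) ≢ 1 (mod 169) for each prime q ∈ {2, 3, 13}.
g = 2: 2^78 ≡ 168; 2^52 ≡ 146; 2^12 ≡ 40 — none is 1, so 2 is a primitive root.
Hence the least primitive root of 169 is 2.

2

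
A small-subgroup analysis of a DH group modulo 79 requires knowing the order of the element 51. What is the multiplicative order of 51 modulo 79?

39

By Lagrange's theorem, ord_79(51) divides φ(79) = 79 − 1 = 78 = 2 · 3 · 13.
Divisors of 78: 1, 2, 3, 6, 13, 26, 39, 78.
Check 51^d mod 79 for each divisor in increasing order:
51^1 ≡ 51
51^2 ≡ 73
51^3 ≡ 10
51^6 ≡ 21
51^13 ≡ 55
51^26 ≡ 23
51^39 ≡ 1
The smallest such exponent is 39, so the order of 51 is 39.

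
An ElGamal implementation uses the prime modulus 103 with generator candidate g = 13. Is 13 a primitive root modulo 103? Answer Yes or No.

φ(103) = 103 − 1 = 102 = 2 · 3 · 17.
It suffices to check that the order of 13 is not a proper divisor of 102: compute 13^(102/q) for q ∈ {2, 3, 17}.
13^51 ≡ 1 (mod 103)  [q = 2: ≡ 1 ✗]
13^34 ≡ 1 (mod 103)  [q = 3: ≡ 1 ✗]
13^6 ≡ 23 (mod 103)  [q = 17: ≢ 1 ✓]
13^51 ≡ 1 shows ord(13) | 51, strictly less than φ(103); not a primitive root.

No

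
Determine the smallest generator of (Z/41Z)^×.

6

φ(41) = 41 − 1 = 40 = 2^3 · 5.
g is a primitive root iff g^(40/q) ≢ 1 (mod 41) for each prime q ∈ {2, 5}.
g = 2: 2^20 ≡ 1 — hits 1, so not a primitive root.
g = 3: 3^20 ≡ 40; 3^8 ≡ 1 — hits 1, so not a primitive root.
g = 4: 4^20 ≡ 1 — hits 1, so not a primitive root.
g = 5: 5^20 ≡ 1 — hits 1, so not a primitive root.
g = 6: 6^20 ≡ 40; 6^8 ≡ 10 — none is 1, so 6 is a primitive root.
The smallest primitive root modulo 41 is 6.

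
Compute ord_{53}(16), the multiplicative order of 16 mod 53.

13

Since 16 ∈ (Z/53Z)^×, its order divides φ(53) = 53 − 1 = 52 = 2^2 · 13.
Divisors of 52: 1, 2, 4, 13, 26, 52.
Check 16^d mod 53 for each divisor in increasing order:
16^1 ≡ 16 (mod 53)
16^2 ≡ 44 (mod 53)
16^4 ≡ 28 (mod 53)
16^13 ≡ 1 (mod 53) ✓
Hence ord(16) = 13.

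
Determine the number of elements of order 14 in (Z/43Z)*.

6

φ(43) = 43 − 1 = 42 = 2 · 3 · 7.
Since (Z/43Z)^× is cyclic of order 42, the number of elements of order d is φ(d) when d | 42 and 0 otherwise.
14 = 2 · 7 divides 42, and φ(14) = 6.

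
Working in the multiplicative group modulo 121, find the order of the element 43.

ord(43) | φ(121) = φ(11^2) = 11·(11−1) = 110 = 2 · 5 · 11.
Divisors of 110: 1, 2, 5, 10, 11, 22, 55, 110.
Check 43^d mod 121 for each divisor in increasing order:
43^1 ≡ 43
43^2 ≡ 34
43^5 ≡ 98
43^10 ≡ 45
43^11 ≡ 120
43^22 ≡ 1
Hence ord(43) = 22.

22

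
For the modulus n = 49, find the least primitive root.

3

φ(49) = φ(7^2) = 7·(7−1) = 42 = 2 · 3 · 7.
Test candidates g = 2, 3, … against the prime factors q ∈ {2, 3, 7} of φ(49): g is a generator iff g^(42/q) ≢ 1 for every such q.
g = 2: 2^21 ≡ 1 — hits 1, so not a primitive root.
g = 3: 3^21 ≡ 48; 3^14 ≡ 30; 3^6 ≡ 43 — none is 1, so 3 is a primitive root.
The smallest primitive root modulo 49 is 3.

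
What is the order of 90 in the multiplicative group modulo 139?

138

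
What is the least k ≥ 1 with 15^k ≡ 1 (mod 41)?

40

Since 15 ∈ (Z/41Z)^×, its order divides φ(41) = 41 − 1 = 40 = 2^3 · 5.
Divisors of 40: 1, 2, 4, 5, 8, 10, 20, 40.
Compute 15^d (mod 41) for the divisors d until we hit 1:
15^1 ≡ 15 (mod 41)
15^2 ≡ 20 (mod 41)
15^4 ≡ 31 (mod 41)
15^5 ≡ 14 (mod 41)
15^8 ≡ 18 (mod 41)
15^10 ≡ 32 (mod 41)
15^20 ≡ 40 (mod 41)
15^40 ≡ 1 (mod 41) ✓
Hence ord(15) = 40.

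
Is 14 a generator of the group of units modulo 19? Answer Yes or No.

φ(19) = 19 − 1 = 18 = 2 · 3^2.
14 is a primitive root mod 19 iff 14^(φ(19)/q) ≢ 1 for every prime q | φ(19), i.e. q ∈ {2, 3}.
14^9 ≡ 18 (mod 19)  [q = 2: ≢ 1 ✓]
14^6 ≡ 7 (mod 19)  [q = 3: ≢ 1 ✓]
All checks pass, so 14 has order 18 and is a primitive root modulo 19.

Yes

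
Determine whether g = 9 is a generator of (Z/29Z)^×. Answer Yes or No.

φ(29) = 29 − 1 = 28 = 2^2 · 7.
It suffices to check that the order of 9 is not a proper divisor of 28: compute 9^(28/q) for q ∈ {2, 7}.
9^14 ≡ 1 (mod 29)  [q = 2: ≡ 1 ✗]
9^4 ≡ 7 (mod 29)  [q = 7: ≢ 1 ✓]
The check at q = 2 fails, so 9 generates a proper subgroup.

No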